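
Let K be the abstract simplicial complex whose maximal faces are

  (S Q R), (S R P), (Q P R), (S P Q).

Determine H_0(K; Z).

H_0 = Z.

Fix the vertex order P < Q < R < S and write every simplex with vertices in increasing order. Then dim K = 2 and the simplices of K are:

  0-simplices (4): P, Q, R, S
  1-simplices (6): PQ, PR, PS, QR, QS, RS
  2-simplices (4): PQR, PQS, PRS, QRS

giving chain groups C_0 ≅ Z^4, C_1 ≅ Z^6, C_2 ≅ Z^4.

Boundary ∂_1: C_1 → C_0 sends each edge [p,q] (with p < q) to q − p. For instance
  ∂PR = R − P.
The resulting 4×6 matrix has rank 3, and its Smith normal form has invariant factors (1,1,1).

The boundary map ∂_2: C_2 → C_1 maps a triangle to the signed sum of its edges. For instance
  ∂PQS = QS − PS + PQ,
  ∂PRS = RS − PS + PR.
The resulting 6×4 matrix has rank 3, and its Smith normal form has invariant factors (1,1,1).

Computing H_k = (kernel of ∂_k) / (image of ∂_{k+1}):

  H_0: rank C_0 − rank ∂_1 = 4 − 3 = 1, and the invariant factors of ∂_1 are all 1, so H_0 = Z.

(K is a triangulation of the 2-sphere S^2.)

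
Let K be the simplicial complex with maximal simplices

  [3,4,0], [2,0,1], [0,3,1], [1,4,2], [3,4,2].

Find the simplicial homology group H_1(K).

H_1 = Z.

Take the total order 0 < 1 < 2 < 3 < 4 on the vertex set. Then K (dimension 2) consists of the simplices:

  0-simplices (5): [0], [1], [2], [3], [4]
  1-simplices (10): [0,1], [0,2], [0,3], [0,4], [1,2], [1,3], [1,4], [2,3], [2,4], [3,4]
  2-simplices (5): [0,1,2], [0,1,3], [0,3,4], [1,2,4], [2,3,4]

giving chain groups C_0 ≅ Z^5, C_1 ≅ Z^10, C_2 ≅ Z^5.

∂_1: C_1 → C_0 maps an edge to its endpoints' difference, ∂[p,q] = q − p.
The 5×10 boundary matrix has rank 4 and Smith normal form diag(1,1,1,1).

Boundary ∂_2: C_2 → C_1 sends each 2-simplex [p,q,r] to [q,r] − [p,r] + [p,q]. For instance
  ∂[1,2,4] = [2,4] − [1,4] + [1,2],
  ∂[0,3,4] = [3,4] − [0,4] + [0,3].
This gives a 10×5 integer matrix of rank 5; reducing to Smith normal form yields diagonal entries (1,1,1,1,1).

From H_k ≅ ker(∂_k) / im(∂_{k+1}) we obtain:

  H_1: rank ker ∂_1 − rank ∂_2 = (10 − 4) − 5 = 1, and the invariant factors of ∂_2 are all 1, so H_1 ≅ Z.

(K is a triangulation of the Möbius band.)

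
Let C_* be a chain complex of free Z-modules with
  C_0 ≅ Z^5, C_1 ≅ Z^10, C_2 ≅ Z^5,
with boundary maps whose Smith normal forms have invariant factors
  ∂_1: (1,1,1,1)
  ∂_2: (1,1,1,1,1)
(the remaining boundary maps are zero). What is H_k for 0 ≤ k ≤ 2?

H_0 ≅ Z,  H_1 ≅ Z,  H_2 = 0.

H_0: b_0 = 5 − 0 − 4 = 1; torsion from ∂_1 factors > 1: none. So H_0 ≅ Z.
H_1: b_1 = 10 − 4 − 5 = 1; torsion from ∂_2 factors > 1: none. So H_1 ≅ Z.
H_2: b_2 = 5 − 5 − 0 = 0; torsion from ∂_3 factors > 1: none. So H_2 ≅ 0.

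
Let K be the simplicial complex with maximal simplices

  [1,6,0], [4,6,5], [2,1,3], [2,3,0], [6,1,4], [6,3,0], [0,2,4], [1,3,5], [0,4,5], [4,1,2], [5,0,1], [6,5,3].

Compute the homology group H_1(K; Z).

We work with the vertex ordering 0 < 1 < 2 < 3 < 4 < 5 < 6. The simplices of K, each written with vertices in increasing order, are:

  0-simplices (7): [0], [1], [2], [3], [4], [5], [6]
  1-simplices (18): [0,1], [0,2], [0,3], [0,4], [0,5], [0,6], [1,2], [1,3], [1,4], [1,5], [1,6], [2,3], [2,4], [3,5], [3,6], [4,5], [4,6], [5,6]
  2-simplices (12): [0,1,5], [0,1,6], [0,2,3], [0,2,4], [0,3,6], [0,4,5], [1,2,3], [1,2,4], [1,3,5], [1,4,6], [3,5,6], [4,5,6]

so the chain groups are C_0 ≅ Z^7, C_1 ≅ Z^18, C_2 ≅ Z^12.

∂_1: C_1 → C_0 is given by ∂[p,q] = [q] − [p].
The resulting 7×18 matrix has rank 6, and its Smith normal form has invariant factors (1,1,1,1,1,1).

The boundary map ∂_2: C_2 → C_1 maps a triangle to the signed sum of its edges. For instance
  ∂[0,4,5] = [4,5] − [0,5] + [0,4],
  ∂[1,2,4] = [2,4] − [1,4] + [1,2].
As a 18×12 matrix over Z this has rank 12, with invariant factors (1,1,1,1,1,1,1,1,1,1,1,2).

From H_k ≅ ker(∂_k) / im(∂_{k+1}) we obtain:

  H_1: rank ker ∂_1 − rank ∂_2 = (18 − 6) − 12 = 0, and ∂_2 has invariant factor 2 > 1, so H_1 = Z/2.

(K is a triangulation of the real projective plane RP^2.)

H_1 ≅ Z/2.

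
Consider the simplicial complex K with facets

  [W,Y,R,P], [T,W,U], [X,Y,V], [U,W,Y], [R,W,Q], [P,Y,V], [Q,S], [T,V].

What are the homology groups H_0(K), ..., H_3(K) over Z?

H_0 = Z,  H_1 = Z,  H_2 = 0,  H_3 = 0.

Fix the vertex order P < Q < R < S < T < U < V < W < X < Y and write every simplex with vertices in increasing order. Then dim K = 3 and the simplices of K are:

  0-simplices (10): P, Q, R, S, T, U, V, W, X, Y
  1-simplices (18): PR, PV, PW, PY, QR, QS, QW, RW, RY, TU, TV, TW, UW, UY, VX, VY, WY, XY
  2-simplices (9): PRW, PRY, PVY, PWY, QRW, RWY, TUW, UWY, VXY
  3-simplices (1): PRWY

so the chain groups are C_0 ≅ Z^10, C_1 ≅ Z^18, C_2 ≅ Z^9, C_3 ≅ Z^1.

Boundary ∂_1: C_1 → C_0 maps an edge to its endpoints' difference, ∂[p,q] = q − p.
The 10×18 boundary matrix has rank 9 and Smith normal form diag(1,1,1,1,1,1,1,1,1).

∂_2: C_2 → C_1 acts by ∂[p,q,r] = [q,r] − [p,r] + [p,q]. For instance
  ∂PWY = WY − PY + PW,
  ∂PRW = RW − PW + PR.
As a 18×9 matrix over Z this has rank 8, with invariant factors (1,1,1,1,1,1,1,1).

Boundary ∂_3: C_3 → C_2 sends each 3-simplex σ to the alternating sum Σ_i (−1)^i (σ with its i-th vertex removed). For instance
  ∂PRWY = RWY − PWY + PRY − PRW.
This gives a 9×1 integer matrix of rank 1; reducing to Smith normal form yields diagonal entries (1).

From H_k ≅ ker(∂_k) / im(∂_{k+1}) we obtain:

  H_0: rank C_0 − rank ∂_1 = 10 − 9 = 1, and the invariant factors of ∂_1 are all 1, so H_0 ≅ Z.
  H_1: rank ker ∂_1 − rank ∂_2 = (18 − 9) − 8 = 1, and the invariant factors of ∂_2 are all 1, so H_1 ≅ Z.
  H_2: rank ker ∂_2 − rank ∂_3 = (9 − 8) − 1 = 0, and the invariant factors of ∂_3 are all 1, so H_2 ≅ 0.
  H_3: rank ker ∂_3 − rank ∂_4 = (1 − 1) − 0 = 0, and there is no ∂_4, so H_3 ≅ 0.

As a check, the Euler characteristic is 10 − 18 + 9 − 1 = 0, which agrees with 1 − 1 + 0 − 0 = 0.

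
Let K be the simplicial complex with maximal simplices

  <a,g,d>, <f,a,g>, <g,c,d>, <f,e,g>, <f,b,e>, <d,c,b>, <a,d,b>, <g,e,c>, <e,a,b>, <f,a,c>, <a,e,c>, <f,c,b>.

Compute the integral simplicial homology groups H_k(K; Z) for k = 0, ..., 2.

Fix the vertex order a < b < c < d < e < f < g and write every simplex with vertices in increasing order. Then dim K = 2 and the simplices of K are:

  0-simplices (7): a, b, c, d, e, f, g
  1-simplices (18): ab, ac, ad, ae, af, ag, bc, bd, be, bf, cd, ce, cf, cg, dg, ef, eg, fg
  2-simplices (12): abd, abe, ace, acf, adg, afg, bcd, bcf, bef, cdg, ceg, efg

giving chain groups C_0 ≅ Z^7, C_1 ≅ Z^18, C_2 ≅ Z^12.

∂_1: C_1 → C_0 sends each edge [p,q] (with p < q) to q − p.
As a 7×18 matrix over Z this has rank 6, with invariant factors (1,1,1,1,1,1).

The boundary map ∂_2: C_2 → C_1 sends each 2-simplex [p,q,r] to [q,r] − [p,r] + [p,q]. For instance
  ∂afg = fg − ag + af,
  ∂bcf = cf − bf + bc.
This gives a 18×12 integer matrix of rank 12; reducing to Smith normal form yields diagonal entries (1,1,1,1,1,1,1,1,1,1,1,2).

Reading off H_k = ker ∂_k / im ∂_{k+1}:

  H_0: rank C_0 − rank ∂_1 = 7 − 6 = 1, and the invariant factors of ∂_1 are all 1, so H_0 ≅ Z.
  H_1: rank ker ∂_1 − rank ∂_2 = (18 − 6) − 12 = 0, and ∂_2 has invariant factor 2 > 1, so H_1 ≅ Z/2.
  H_2: rank ker ∂_2 − rank ∂_3 = (12 − 12) − 0 = 0, and there is no ∂_3, so H_2 ≅ 0.

As a check, the Euler characteristic is 7 − 18 + 12 = 1, which agrees with 1 − 0 + 0 = 1.

H_0 ≅ Z,  H_1 ≅ Z/2,  H_2 = 0.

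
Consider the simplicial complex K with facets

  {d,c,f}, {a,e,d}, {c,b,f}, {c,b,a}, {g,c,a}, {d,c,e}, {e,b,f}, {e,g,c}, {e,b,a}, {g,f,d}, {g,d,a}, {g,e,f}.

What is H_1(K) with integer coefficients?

Take the total order a < b < c < d < e < f < g on the vertex set. Then K (dimension 2) consists of the simplices:

  0-simplices (7): a, b, c, d, e, f, g
  1-simplices (18): ab, ac, ad, ae, ag, bc, be, bf, cd, ce, cf, cg, de, df, dg, ef, eg, fg
  2-simplices (12): abc, abe, acg, ade, adg, bcf, bef, cde, cdf, ceg, dfg, efg

Hence C_0 ≅ Z^7, C_1 ≅ Z^18, C_2 ≅ Z^12.

The boundary map ∂_1: C_1 → C_0 maps an edge to its endpoints' difference, ∂[p,q] = q − p.
This gives a 7×18 integer matrix of rank 6; reducing to Smith normal form yields diagonal entries (1,1,1,1,1,1).

∂_2: C_2 → C_1 sends each 2-simplex [p,q,r] to [q,r] − [p,r] + [p,q]. For instance
  ∂acg = cg − ag + ac,
  ∂bcf = cf − bf + bc.
The resulting 18×12 matrix has rank 12, and its Smith normal form has invariant factors (1,1,1,1,1,1,1,1,1,1,1,2).

Computing H_k = (kernel of ∂_k) / (image of ∂_{k+1}):

  H_1: rank ker ∂_1 − rank ∂_2 = (18 − 6) − 12 = 0, and ∂_2 has invariant factor 2 > 1, so H_1 = Z_2.

(K is a triangulation of the real projective plane RP^2.)

H_1 = Z_2.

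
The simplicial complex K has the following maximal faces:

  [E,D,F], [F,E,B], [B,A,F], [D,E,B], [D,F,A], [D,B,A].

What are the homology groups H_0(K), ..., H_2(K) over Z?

H_0 = Z,  H_1 = 0,  H_2 = Z.

Take the total order A < B < D < E < F on the vertex set. Then K (dimension 2) consists of the simplices:

  0-simplices (5): A, B, D, E, F
  1-simplices (9): AB, AD, AF, BD, BE, BF, DE, DF, EF
  2-simplices (6): ABD, ABF, ADF, BDE, BEF, DEF

so the chain groups are C_0 ≅ Z^5, C_1 ≅ Z^9, C_2 ≅ Z^6.

The boundary map ∂_1: C_1 → C_0 maps an edge to its endpoints' difference, ∂[p,q] = q − p. For instance
  ∂AD = D − A.
The resulting 5×9 matrix has rank 4, and its Smith normal form has invariant factors (1,1,1,1).

Boundary ∂_2: C_2 → C_1 acts by ∂[p,q,r] = [q,r] − [p,r] + [p,q]. For instance
  ∂ABF = BF − AF + AB,
  ∂DEF = EF − DF + DE.
The 9×6 boundary matrix has rank 5 and Smith normal form diag(1,1,1,1,1).

Computing H_k = (kernel of ∂_k) / (image of ∂_{k+1}):

  H_0: rank C_0 − rank ∂_1 = 5 − 4 = 1, and the invariant factors of ∂_1 are all 1, so H_0 = Z.
  H_1: rank ker ∂_1 − rank ∂_2 = (9 − 4) − 5 = 0, and the invariant factors of ∂_2 are all 1, so H_1 = 0.
  H_2: rank ker ∂_2 − rank ∂_3 = (6 − 5) − 0 = 1, and there is no ∂_3, so H_2 = Z.

As a check, the Euler characteristic is 5 − 9 + 6 = 2, which agrees with 1 − 0 + 1 = 2.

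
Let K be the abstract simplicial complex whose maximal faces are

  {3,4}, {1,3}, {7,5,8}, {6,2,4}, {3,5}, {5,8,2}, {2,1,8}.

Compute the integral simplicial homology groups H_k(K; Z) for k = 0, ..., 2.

Order the vertices as 1 < 2 < 3 < 4 < 5 < 6 < 7 < 8. Listing each simplex with vertices in this order, K has dimension 2 with simplices:

  0-simplices (8): [1], [2], [3], [4], [5], [6], [7], [8]
  1-simplices (13): [1,2], [1,3], [1,8], [2,4], [2,5], [2,6], [2,8], [3,4], [3,5], [4,6], [5,7], [5,8], [7,8]
  2-simplices (4): [1,2,8], [2,4,6], [2,5,8], [5,7,8]

giving chain groups C_0 ≅ Z^8, C_1 ≅ Z^13, C_2 ≅ Z^4.

∂_1: C_1 → C_0 is given by ∂[p,q] = [q] − [p].
As a 8×13 matrix over Z this has rank 7, with invariant factors (1,1,1,1,1,1,1).

∂_2: C_2 → C_1 sends each 2-simplex [p,q,r] to [q,r] − [p,r] + [p,q]. For instance
  ∂[2,5,8] = [5,8] − [2,8] + [2,5],
  ∂[2,4,6] = [4,6] − [2,6] + [2,4].
The resulting 13×4 matrix has rank 4, and its Smith normal form has invariant factors (1,1,1,1).

Reading off H_k = ker ∂_k / im ∂_{k+1}:

  H_0: rank C_0 − rank ∂_1 = 8 − 7 = 1, and the invariant factors of ∂_1 are all 1, so H_0 = Z.
  H_1: rank ker ∂_1 − rank ∂_2 = (13 − 7) − 4 = 2, and the invariant factors of ∂_2 are all 1, so H_1 = Z^2.
  H_2: rank ker ∂_2 − rank ∂_3 = (4 − 4) − 0 = 0, and there is no ∂_3, so H_2 = 0.

As a check, the Euler characteristic is 8 − 13 + 4 = -1, which agrees with 1 − 2 + 0 = -1.

H_0 ≅ Z,  H_1 ≅ Z^2,  H_2 = 0.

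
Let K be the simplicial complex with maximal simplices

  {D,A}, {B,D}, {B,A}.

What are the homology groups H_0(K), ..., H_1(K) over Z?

H_0 = Z,  H_1 = Z.

Fix the vertex order A < B < D and write every simplex with vertices in increasing order. Then dim K = 1 and the simplices of K are:

  0-simplices (3): A, B, D
  1-simplices (3): AB, AD, BD

Hence C_0 ≅ Z^3, C_1 ≅ Z^3.

Boundary ∂_1: C_1 → C_0 sends each edge [p,q] (with p < q) to q − p.
As a 3×3 matrix over Z this has rank 2, with invariant factors (1,1).

Reading off H_k = ker ∂_k / im ∂_{k+1}:

  H_0: rank C_0 − rank ∂_1 = 3 − 2 = 1, and the invariant factors of ∂_1 are all 1, so H_0 = Z.
  H_1: rank ker ∂_1 − rank ∂_2 = (3 − 2) − 0 = 1, and there is no ∂_2, so H_1 = Z.

(K is a triangulation of the circle S^1.)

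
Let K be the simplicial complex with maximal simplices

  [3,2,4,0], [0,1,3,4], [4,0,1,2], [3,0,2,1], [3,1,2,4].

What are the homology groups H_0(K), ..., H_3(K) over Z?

H_0 = Z,  H_1 = 0,  H_2 = 0,  H_3 = Z.

Take the total order 0 < 1 < 2 < 3 < 4 on the vertex set. Then K (dimension 3) consists of the simplices:

  0-simplices (5): [0], [1], [2], [3], [4]
  1-simplices (10): [0,1], [0,2], [0,3], [0,4], [1,2], [1,3], [1,4], [2,3], [2,4], [3,4]
  2-simplices (10): [0,1,2], [0,1,3], [0,1,4], [0,2,3], [0,2,4], [0,3,4], [1,2,3], [1,2,4], [1,3,4], [2,3,4]
  3-simplices (5): [0,1,2,3], [0,1,2,4], [0,1,3,4], [0,2,3,4], [1,2,3,4]

Hence C_0 ≅ Z^5, C_1 ≅ Z^10, C_2 ≅ Z^10, C_3 ≅ Z^5.

∂_1: C_1 → C_0 maps an edge to its endpoints' difference, ∂[p,q] = q − p. For instance
  ∂[1,4] = [4] − [1].
This gives a 5×10 integer matrix of rank 4; reducing to Smith normal form yields diagonal entries (1,1,1,1).

Boundary ∂_2: C_2 → C_1 acts by ∂[p,q,r] = [q,r] − [p,r] + [p,q]. For instance
  ∂[0,2,3] = [2,3] − [0,3] + [0,2],
  ∂[0,1,2] = [1,2] − [0,2] + [0,1].
As a 10×10 matrix over Z this has rank 6, with invariant factors (1,1,1,1,1,1).

Boundary ∂_3: C_3 → C_2 sends each 3-simplex σ to the alternating sum Σ_i (−1)^i (σ with its i-th vertex removed). For instance
  ∂[0,1,2,3] = [1,2,3] − [0,2,3] + [0,1,3] − [0,1,2],
  ∂[0,1,3,4] = [1,3,4] − [0,3,4] + [0,1,4] − [0,1,3].
The 10×5 boundary matrix has rank 4 and Smith normal form diag(1,1,1,1).

Computing H_k = (kernel of ∂_k) / (image of ∂_{k+1}):

  H_0: rank C_0 − rank ∂_1 = 5 − 4 = 1, and the invariant factors of ∂_1 are all 1, so H_0 = Z.
  H_1: rank ker ∂_1 − rank ∂_2 = (10 − 4) − 6 = 0, and the invariant factors of ∂_2 are all 1, so H_1 = 0.
  H_2: rank ker ∂_2 − rank ∂_3 = (10 − 6) − 4 = 0, and the invariant factors of ∂_3 are all 1, so H_2 = 0.
  H_3: rank ker ∂_3 − rank ∂_4 = (5 − 4) − 0 = 1, and there is no ∂_4, so H_3 = Z.

As a check, the Euler characteristic is 5 − 10 + 10 − 5 = 0, which agrees with 1 − 0 + 0 − 1 = 0.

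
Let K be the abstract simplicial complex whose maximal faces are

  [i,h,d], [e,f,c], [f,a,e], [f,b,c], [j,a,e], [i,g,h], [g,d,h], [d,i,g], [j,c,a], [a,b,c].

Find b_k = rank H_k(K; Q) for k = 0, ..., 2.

b_0 = 2, b_1 = 1, b_2 = 1.

Fix the vertex order a < b < c < d < e < f < g < h < i < j and write every simplex with vertices in increasing order. Then dim K = 2 and the simplices of K are:

  0-simplices (10): a, b, c, d, e, f, g, h, i, j
  1-simplices (18): ab, ac, ae, af, aj, bc, bf, ce, cf, cj, dg, dh, di, ef, ej, gh, gi, hi
  2-simplices (10): abc, acj, aef, aej, bcf, cef, dgh, dgi, dhi, ghi

so the chain groups are C_0 ≅ Z^10, C_1 ≅ Z^18, C_2 ≅ Z^10.

The boundary map ∂_1: C_1 → C_0 sends each edge [p,q] (with p < q) to q − p. For instance
  ∂bc = c − b.
The 10×18 boundary matrix has rank 8 and Smith normal form diag(1,1,1,1,1,1,1,1).

The boundary map ∂_2: C_2 → C_1 maps a triangle to the signed sum of its edges. For instance
  ∂dgh = gh − dh + dg,
  ∂cef = ef − cf + ce.
This gives a 18×10 integer matrix of rank 9; reducing to Smith normal form yields diagonal entries (1,1,1,1,1,1,1,1,1).

Computing H_k = (kernel of ∂_k) / (image of ∂_{k+1}):

  H_0: rank C_0 − rank ∂_1 = 10 − 8 = 2, and the invariant factors of ∂_1 are all 1, so H_0 ≅ Z^2.
  H_1: rank ker ∂_1 − rank ∂_2 = (18 − 8) − 9 = 1, and the invariant factors of ∂_2 are all 1, so H_1 ≅ Z.
  H_2: rank ker ∂_2 − rank ∂_3 = (10 − 9) − 0 = 1, and there is no ∂_3, so H_2 ≅ Z.

(K is a triangulation of the disjoint union of the 2-sphere S^2 and the cylinder S^1 x I.)

Hence the Betti numbers are b_0 = 2, b_1 = 1, b_2 = 1.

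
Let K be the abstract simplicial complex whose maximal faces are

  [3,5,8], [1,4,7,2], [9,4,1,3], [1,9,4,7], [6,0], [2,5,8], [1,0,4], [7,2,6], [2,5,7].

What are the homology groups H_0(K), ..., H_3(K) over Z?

Fix the vertex order 0 < 1 < 2 < 3 < 4 < 5 < 6 < 7 < 8 < 9 and write every simplex with vertices in increasing order. Then dim K = 3 and the simplices of K are:

  0-simplices (10): [0], [1], [2], [3], [4], [5], [6], [7], [8], [9]
  1-simplices (23): [0,1], [0,4], [0,6], [1,2], [1,3], [1,4], [1,7], [1,9], [2,4], [2,5], [2,6], [2,7], [2,8], [3,4], [3,5], [3,8], [3,9], [4,7], [4,9], [5,7], [5,8], [6,7], [7,9]
  2-simplices (15): [0,1,4], [1,2,4], [1,2,7], [1,3,4], [1,3,9], [1,4,7], [1,4,9], [1,7,9], [2,4,7], [2,5,7], [2,5,8], [2,6,7], [3,4,9], [3,5,8], [4,7,9]
  3-simplices (3): [1,2,4,7], [1,3,4,9], [1,4,7,9]

giving chain groups C_0 ≅ Z^10, C_1 ≅ Z^23, C_2 ≅ Z^15, C_3 ≅ Z^3.

Boundary ∂_1: C_1 → C_0 sends each edge [p,q] (with p < q) to q − p. For instance
  ∂[2,4] = [4] − [2].
As a 10×23 matrix over Z this has rank 9, with invariant factors (1,1,1,1,1,1,1,1,1).

The boundary map ∂_2: C_2 → C_1 acts by ∂[p,q,r] = [q,r] − [p,r] + [p,q]. For instance
  ∂[3,4,9] = [4,9] − [3,9] + [3,4],
  ∂[0,1,4] = [1,4] − [0,4] + [0,1].
This gives a 23×15 integer matrix of rank 12; reducing to Smith normal form yields diagonal entries (1,1,1,1,1,1,1,1,1,1,1,1).

Boundary ∂_3: C_3 → C_2 sends each 3-simplex σ to the alternating sum Σ_i (−1)^i (σ with its i-th vertex removed). For instance
  ∂[1,2,4,7] = [2,4,7] − [1,4,7] + [1,2,7] − [1,2,4],
  ∂[1,3,4,9] = [3,4,9] − [1,4,9] + [1,3,9] − [1,3,4].
This gives a 15×3 integer matrix of rank 3; reducing to Smith normal form yields diagonal entries (1,1,1).

Now H_k = ker ∂_k / im ∂_{k+1}, so:

  H_0: rank C_0 − rank ∂_1 = 10 − 9 = 1, and the invariant factors of ∂_1 are all 1, so H_0 ≅ Z.
  H_1: rank ker ∂_1 − rank ∂_2 = (23 − 9) − 12 = 2, and the invariant factors of ∂_2 are all 1, so H_1 ≅ Z^2.
  H_2: rank ker ∂_2 − rank ∂_3 = (15 − 12) − 3 = 0, and the invariant factors of ∂_3 are all 1, so H_2 ≅ 0.
  H_3: rank ker ∂_3 − rank ∂_4 = (3 − 3) − 0 = 0, and there is no ∂_4, so H_3 ≅ 0.

As a check, the Euler characteristic is 10 − 23 + 15 − 3 = -1, which agrees with 1 − 2 + 0 − 0 = -1.

H_0 = Z,  H_1 = Z^2,  H_2 = 0,  H_3 = 0.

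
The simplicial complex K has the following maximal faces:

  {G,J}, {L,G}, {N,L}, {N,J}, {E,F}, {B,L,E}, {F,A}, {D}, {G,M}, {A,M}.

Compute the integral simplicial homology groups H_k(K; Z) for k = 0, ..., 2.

Take the total order A < B < D < E < F < G < J < L < M < N on the vertex set. Then K (dimension 2) consists of the simplices:

  0-simplices (10): A, B, D, E, F, G, J, L, M, N
  1-simplices (11): AF, AM, BE, BL, EF, EL, GJ, GL, GM, JN, LN
  2-simplices (1): BEL

giving chain groups C_0 ≅ Z^10, C_1 ≅ Z^11, C_2 ≅ Z^1.

∂_1: C_1 → C_0 sends each edge [p,q] (with p < q) to q − p. For instance
  ∂JN = N − J.
This gives a 10×11 integer matrix of rank 8; reducing to Smith normal form yields diagonal entries (1,1,1,1,1,1,1,1).

∂_2: C_2 → C_1 maps a triangle to the signed sum of its edges. For instance
  ∂BEL = EL − BL + BE.
This gives a 11×1 integer matrix of rank 1; reducing to Smith normal form yields diagonal entries (1).

Reading off H_k = ker ∂_k / im ∂_{k+1}:

  H_0: rank C_0 − rank ∂_1 = 10 − 8 = 2, and the invariant factors of ∂_1 are all 1, so H_0 = Z^2.
  H_1: rank ker ∂_1 − rank ∂_2 = (11 − 8) − 1 = 2, and the invariant factors of ∂_2 are all 1, so H_1 = Z^2.
  H_2: rank ker ∂_2 − rank ∂_3 = (1 − 1) − 0 = 0, and there is no ∂_3, so H_2 = 0.

H_0 ≅ Z^2,  H_1 ≅ Z^2,  H_2 = 0.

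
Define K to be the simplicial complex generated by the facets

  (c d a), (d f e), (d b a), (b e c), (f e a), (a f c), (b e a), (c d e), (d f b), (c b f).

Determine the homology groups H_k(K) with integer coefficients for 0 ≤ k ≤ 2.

H_0 = Z,  H_1 = Z/2,  H_2 = 0.

Take the total order a < b < c < d < e < f on the vertex set. Then K (dimension 2) consists of the simplices:

  0-simplices (6): a, b, c, d, e, f
  1-simplices (15): ab, ac, ad, ae, af, bc, bd, be, bf, cd, ce, cf, de, df, ef
  2-simplices (10): abd, abe, acd, acf, aef, bce, bcf, bdf, cde, def

giving chain groups C_0 ≅ Z^6, C_1 ≅ Z^15, C_2 ≅ Z^10.

The boundary map ∂_1: C_1 → C_0 maps an edge to its endpoints' difference, ∂[p,q] = q − p. For instance
  ∂df = f − d.
The resulting 6×15 matrix has rank 5, and its Smith normal form has invariant factors (1,1,1,1,1).

Boundary ∂_2: C_2 → C_1 acts by ∂[p,q,r] = [q,r] − [p,r] + [p,q]. For instance
  ∂bdf = df − bf + bd,
  ∂abd = bd − ad + ab.
The 15×10 boundary matrix has rank 10 and Smith normal form diag(1,1,1,1,1,1,1,1,1,2).

Reading off H_k = ker ∂_k / im ∂_{k+1}:

  H_0: rank C_0 − rank ∂_1 = 6 − 5 = 1, and the invariant factors of ∂_1 are all 1, so H_0 ≅ Z.
  H_1: rank ker ∂_1 − rank ∂_2 = (15 − 5) − 10 = 0, and ∂_2 has invariant factor 2 > 1, so H_1 ≅ Z/2.
  H_2: rank ker ∂_2 − rank ∂_3 = (10 − 10) − 0 = 0, and there is no ∂_3, so H_2 ≅ 0.

(K is a triangulation of the real projective plane RP^2.)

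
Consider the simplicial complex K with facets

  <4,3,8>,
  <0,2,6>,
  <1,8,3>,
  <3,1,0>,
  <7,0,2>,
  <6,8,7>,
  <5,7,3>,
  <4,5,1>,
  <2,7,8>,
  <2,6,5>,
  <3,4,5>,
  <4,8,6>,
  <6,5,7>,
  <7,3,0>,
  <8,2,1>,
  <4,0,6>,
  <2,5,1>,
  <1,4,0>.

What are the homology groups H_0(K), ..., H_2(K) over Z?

K has 9 vertices, 27 edges, 18 triangles.
rank ∂_0 = 0, rank ∂_1 = 8 ⇒ b_0 = 9 − 0 − 8 = 1; all invariant factors of ∂_1 are 1 so no torsion. So H_0 ≅ Z.
rank ∂_1 = 8, rank ∂_2 = 18 ⇒ b_1 = 27 − 8 − 18 = 1; ∂_2 has invariant factor(s) [2] giving torsion. So H_1 ≅ Z ⊕ Z/2.
rank ∂_2 = 18, rank ∂_3 = 0 ⇒ b_2 = 18 − 18 − 0 = 0. So H_2 ≅ 0.

H_0 = Z,  H_1 = Z ⊕ Z/2,  H_2 = 0.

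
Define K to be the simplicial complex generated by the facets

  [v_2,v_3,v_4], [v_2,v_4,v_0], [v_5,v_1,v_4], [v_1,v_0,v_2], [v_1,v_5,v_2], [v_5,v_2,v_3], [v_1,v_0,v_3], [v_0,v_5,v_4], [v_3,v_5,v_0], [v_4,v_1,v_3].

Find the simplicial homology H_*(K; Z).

H_0 = Z,  H_1 = Z/2,  H_2 = 0.

We work with the vertex ordering v_0 < v_1 < v_2 < v_3 < v_4 < v_5. The simplices of K, each written with vertices in increasing order, are:

  0-simplices (6): [v_0], [v_1], [v_2], [v_3], [v_4], [v_5]
  1-simplices (15): (15 of them)
  2-simplices (10): [v_0,v_1,v_2], [v_0,v_1,v_3], [v_0,v_2,v_4], [v_0,v_3,v_5], [v_0,v_4,v_5], [v_1,v_2,v_5], [v_1,v_3,v_4], [v_1,v_4,v_5], [v_2,v_3,v_4], [v_2,v_3,v_5]

giving chain groups C_0 ≅ Z^6, C_1 ≅ Z^15, C_2 ≅ Z^10.

Boundary ∂_1: C_1 → C_0 maps an edge to its endpoints' difference, ∂[p,q] = q − p.
The resulting 6×15 matrix has rank 5, and its Smith normal form has invariant factors (1,1,1,1,1).

Boundary ∂_2: C_2 → C_1 maps a triangle to the signed sum of its edges. For instance
  ∂[v_1,v_2,v_5] = [v_2,v_5] − [v_1,v_5] + [v_1,v_2],
  ∂[v_1,v_4,v_5] = [v_4,v_5] − [v_1,v_5] + [v_1,v_4].
This gives a 15×10 integer matrix of rank 10; reducing to Smith normal form yields diagonal entries (1,1,1,1,1,1,1,1,1,2).

Reading off H_k = ker ∂_k / im ∂_{k+1}:

  H_0: rank C_0 − rank ∂_1 = 6 − 5 = 1, and the invariant factors of ∂_1 are all 1, so H_0 ≅ Z.
  H_1: rank ker ∂_1 − rank ∂_2 = (15 − 5) − 10 = 0, and ∂_2 has invariant factor 2 > 1, so H_1 ≅ Z/2.
  H_2: rank ker ∂_2 − rank ∂_3 = (10 − 10) − 0 = 0, and there is no ∂_3, so H_2 ≅ 0.

As a check, the Euler characteristic is 6 − 15 + 10 = 1, which agrees with 1 − 0 + 0 = 1.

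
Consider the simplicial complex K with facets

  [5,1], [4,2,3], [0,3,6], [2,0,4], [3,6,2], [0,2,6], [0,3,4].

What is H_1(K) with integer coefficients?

Fix the vertex order 0 < 1 < 2 < 3 < 4 < 5 < 6 and write every simplex with vertices in increasing order. Then dim K = 2 and the simplices of K are:

  0-simplices (7): [0], [1], [2], [3], [4], [5], [6]
  1-simplices (10): [0,2], [0,3], [0,4], [0,6], [1,5], [2,3], [2,4], [2,6], [3,4], [3,6]
  2-simplices (6): [0,2,4], [0,2,6], [0,3,4], [0,3,6], [2,3,4], [2,3,6]

so the chain groups are C_0 ≅ Z^7, C_1 ≅ Z^10, C_2 ≅ Z^6.

Boundary ∂_1: C_1 → C_0 sends each edge [p,q] (with p < q) to q − p. For instance
  ∂[2,3] = [3] − [2].
The resulting 7×10 matrix has rank 5, and its Smith normal form has invariant factors (1,1,1,1,1).

Boundary ∂_2: C_2 → C_1 acts by ∂[p,q,r] = [q,r] − [p,r] + [p,q]. For instance
  ∂[0,3,4] = [3,4] − [0,4] + [0,3],
  ∂[2,3,6] = [3,6] − [2,6] + [2,3].
The resulting 10×6 matrix has rank 5, and its Smith normal form has invariant factors (1,1,1,1,1).

From H_k ≅ ker(∂_k) / im(∂_{k+1}) we obtain:

  H_1: rank ker ∂_1 − rank ∂_2 = (10 − 5) − 5 = 0, and the invariant factors of ∂_2 are all 1, so H_1 ≅ 0.

(K is a triangulation of the disjoint union of the 2-sphere S^2 and the 1-simplex.)

H_1 ≅ 0.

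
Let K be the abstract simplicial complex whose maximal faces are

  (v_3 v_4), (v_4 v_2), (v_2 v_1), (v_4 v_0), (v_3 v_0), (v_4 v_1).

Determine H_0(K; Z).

We work with the vertex ordering v_0 < v_1 < v_2 < v_3 < v_4. The simplices of K, each written with vertices in increasing order, are:

  0-simplices (5): [v_0], [v_1], [v_2], [v_3], [v_4]
  1-simplices (6): [v_0,v_3], [v_0,v_4], [v_1,v_2], [v_1,v_4], [v_2,v_4], [v_3,v_4]

so the chain groups are C_0 ≅ Z^5, C_1 ≅ Z^6.

The boundary map ∂_1: C_1 → C_0 maps an edge to its endpoints' difference, ∂[p,q] = q − p. For instance
  ∂[v_0,v_3] = [v_3] − [v_0].
The 5×6 boundary matrix has rank 4 and Smith normal form diag(1,1,1,1).

From H_k ≅ ker(∂_k) / im(∂_{k+1}) we obtain:

  H_0: rank C_0 − rank ∂_1 = 5 − 4 = 1, and the invariant factors of ∂_1 are all 1, so H_0 = Z.

H_0 ≅ Z.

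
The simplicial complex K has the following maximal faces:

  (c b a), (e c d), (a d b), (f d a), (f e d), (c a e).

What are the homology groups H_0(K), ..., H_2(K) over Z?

We work with the vertex ordering a < b < c < d < e < f. The simplices of K, each written with vertices in increasing order, are:

  0-simplices (6): a, b, c, d, e, f
  1-simplices (12): ab, ac, ad, ae, af, bc, bd, cd, ce, de, df, ef
  2-simplices (6): abc, abd, ace, adf, cde, def

so the chain groups are C_0 ≅ Z^6, C_1 ≅ Z^12, C_2 ≅ Z^6.

The boundary map ∂_1: C_1 → C_0 is given by ∂[p,q] = [q] − [p]. For instance
  ∂df = f − d.
This gives a 6×12 integer matrix of rank 5; reducing to Smith normal form yields diagonal entries (1,1,1,1,1).

Boundary ∂_2: C_2 → C_1 maps a triangle to the signed sum of its edges. For instance
  ∂abd = bd − ad + ab,
  ∂cde = de − ce + cd.
The 12×6 boundary matrix has rank 6 and Smith normal form diag(1,1,1,1,1,1).

Computing H_k = (kernel of ∂_k) / (image of ∂_{k+1}):

  H_0: rank C_0 − rank ∂_1 = 6 − 5 = 1, and the invariant factors of ∂_1 are all 1, so H_0 = Z.
  H_1: rank ker ∂_1 − rank ∂_2 = (12 − 5) − 6 = 1, and the invariant factors of ∂_2 are all 1, so H_1 = Z.
  H_2: rank ker ∂_2 − rank ∂_3 = (6 − 6) − 0 = 0, and there is no ∂_3, so H_2 = 0.

(K is a triangulation of the cylinder S^1 x I.)

H_0 ≅ Z,  H_1 ≅ Z,  H_2 = 0.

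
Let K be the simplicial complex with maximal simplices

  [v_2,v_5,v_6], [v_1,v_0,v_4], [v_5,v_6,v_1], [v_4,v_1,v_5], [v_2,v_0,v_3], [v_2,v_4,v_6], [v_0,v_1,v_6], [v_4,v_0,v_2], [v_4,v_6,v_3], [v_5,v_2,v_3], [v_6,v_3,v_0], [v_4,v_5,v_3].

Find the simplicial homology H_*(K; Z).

Take the total order v_0 < v_1 < v_2 < v_3 < v_4 < v_5 < v_6 on the vertex set. Then K (dimension 2) consists of the simplices:

  0-simplices (7): [v_0], [v_1], [v_2], [v_3], [v_4], [v_5], [v_6]
  1-simplices (18): (18 of them)
  2-simplices (12): (12 of them)

so the chain groups are C_0 ≅ Z^7, C_1 ≅ Z^18, C_2 ≅ Z^12.

The boundary map ∂_1: C_1 → C_0 maps an edge to its endpoints' difference, ∂[p,q] = q − p.
As a 7×18 matrix over Z this has rank 6, with invariant factors (1,1,1,1,1,1).

∂_2: C_2 → C_1 maps a triangle to the signed sum of its edges. For instance
  ∂[v_2,v_3,v_5] = [v_3,v_5] − [v_2,v_5] + [v_2,v_3],
  ∂[v_2,v_4,v_6] = [v_4,v_6] − [v_2,v_6] + [v_2,v_4].
The resulting 18×12 matrix has rank 12, and its Smith normal form has invariant factors (1,1,1,1,1,1,1,1,1,1,1,2).

From H_k ≅ ker(∂_k) / im(∂_{k+1}) we obtain:

  H_0: rank C_0 − rank ∂_1 = 7 − 6 = 1, and the invariant factors of ∂_1 are all 1, so H_0 = Z.
  H_1: rank ker ∂_1 − rank ∂_2 = (18 − 6) − 12 = 0, and ∂_2 has invariant factor 2 > 1, so H_1 = Z/2.
  H_2: rank ker ∂_2 − rank ∂_3 = (12 − 12) − 0 = 0, and there is no ∂_3, so H_2 = 0.

H_0 = Z,  H_1 = Z/2,  H_2 = 0.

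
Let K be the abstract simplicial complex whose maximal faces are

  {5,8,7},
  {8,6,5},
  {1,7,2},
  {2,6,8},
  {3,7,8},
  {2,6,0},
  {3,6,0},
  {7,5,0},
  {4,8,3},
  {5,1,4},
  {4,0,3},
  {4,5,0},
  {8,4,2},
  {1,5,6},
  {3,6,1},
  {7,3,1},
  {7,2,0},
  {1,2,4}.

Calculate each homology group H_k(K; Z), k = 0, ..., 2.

H_0 ≅ Z,  H_1 ≅ Z^2,  H_2 ≅ Z.

Take the total order 0 < 1 < 2 < 3 < 4 < 5 < 6 < 7 < 8 on the vertex set. Then K (dimension 2) consists of the simplices:

  0-simplices (9): [0], [1], [2], [3], [4], [5], [6], [7], [8]
  1-simplices (27): (27 of them)
  2-simplices (18): [0,2,6], [0,2,7], [0,3,4], [0,3,6], [0,4,5], [0,5,7], [1,2,4], [1,2,7], [1,3,6], [1,3,7], [1,4,5], [1,5,6], [2,4,8], [2,6,8], [3,4,8], [3,7,8], [5,6,8], [5,7,8]

giving chain groups C_0 ≅ Z^9, C_1 ≅ Z^27, C_2 ≅ Z^18.

The boundary map ∂_1: C_1 → C_0 is given by ∂[p,q] = [q] − [p].
The 9×27 boundary matrix has rank 8 and Smith normal form diag(1,1,1,1,1,1,1,1).

Boundary ∂_2: C_2 → C_1 sends each 2-simplex [p,q,r] to [q,r] − [p,r] + [p,q]. For instance
  ∂[1,5,6] = [5,6] − [1,6] + [1,5],
  ∂[3,4,8] = [4,8] − [3,8] + [3,4].
As a 27×18 matrix over Z this has rank 17, with invariant factors (1,1,1,1,1,1,1,1,1,1,1,1,1,1,1,1,1).

Computing H_k = (kernel of ∂_k) / (image of ∂_{k+1}):

  H_0: rank C_0 − rank ∂_1 = 9 − 8 = 1, and the invariant factors of ∂_1 are all 1, so H_0 = Z.
  H_1: rank ker ∂_1 − rank ∂_2 = (27 − 8) − 17 = 2, and the invariant factors of ∂_2 are all 1, so H_1 = Z^2.
  H_2: rank ker ∂_2 − rank ∂_3 = (18 − 17) − 0 = 1, and there is no ∂_3, so H_2 = Z.

(K is a triangulation of the torus T^2.)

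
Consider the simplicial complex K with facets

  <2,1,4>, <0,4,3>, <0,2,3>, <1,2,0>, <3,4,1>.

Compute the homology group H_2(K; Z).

H_2 ≅ 0.

Fix the vertex order 0 < 1 < 2 < 3 < 4 and write every simplex with vertices in increasing order. Then dim K = 2 and the simplices of K are:

  0-simplices (5): [0], [1], [2], [3], [4]
  1-simplices (10): [0,1], [0,2], [0,3], [0,4], [1,2], [1,3], [1,4], [2,3], [2,4], [3,4]
  2-simplices (5): [0,1,2], [0,2,3], [0,3,4], [1,2,4], [1,3,4]

giving chain groups C_0 ≅ Z^5, C_1 ≅ Z^10, C_2 ≅ Z^5.

The boundary map ∂_1: C_1 → C_0 is given by ∂[p,q] = [q] − [p].
The 5×10 boundary matrix has rank 4 and Smith normal form diag(1,1,1,1).

∂_2: C_2 → C_1 acts by ∂[p,q,r] = [q,r] − [p,r] + [p,q]. For instance
  ∂[0,3,4] = [3,4] − [0,4] + [0,3],
  ∂[1,3,4] = [3,4] − [1,4] + [1,3].
The resulting 10×5 matrix has rank 5, and its Smith normal form has invariant factors (1,1,1,1,1).

Reading off H_k = ker ∂_k / im ∂_{k+1}:

  H_2: rank ker ∂_2 − rank ∂_3 = (5 − 5) − 0 = 0, and there is no ∂_3, so H_2 = 0.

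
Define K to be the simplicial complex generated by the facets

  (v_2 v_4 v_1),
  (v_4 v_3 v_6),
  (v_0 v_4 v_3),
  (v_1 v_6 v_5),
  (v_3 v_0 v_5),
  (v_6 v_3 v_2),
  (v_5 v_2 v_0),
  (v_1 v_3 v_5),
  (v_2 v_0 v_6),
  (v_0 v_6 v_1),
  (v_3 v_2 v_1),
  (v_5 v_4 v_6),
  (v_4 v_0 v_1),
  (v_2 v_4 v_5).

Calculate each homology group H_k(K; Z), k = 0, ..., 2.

We work with the vertex ordering v_0 < v_1 < v_2 < v_3 < v_4 < v_5 < v_6. The simplices of K, each written with vertices in increasing order, are:

  0-simplices (7): [v_0], [v_1], [v_2], [v_3], [v_4], [v_5], [v_6]
  1-simplices (21): (21 of them)
  2-simplices (14): (14 of them)

Hence C_0 ≅ Z^7, C_1 ≅ Z^21, C_2 ≅ Z^14.

The boundary map ∂_1: C_1 → C_0 maps an edge to its endpoints' difference, ∂[p,q] = q − p. For instance
  ∂[v_4,v_6] = [v_6] − [v_4].
As a 7×21 matrix over Z this has rank 6, with invariant factors (1,1,1,1,1,1).

∂_2: C_2 → C_1 maps a triangle to the signed sum of its edges. For instance
  ∂[v_1,v_2,v_4] = [v_2,v_4] − [v_1,v_4] + [v_1,v_2],
  ∂[v_0,v_1,v_4] = [v_1,v_4] − [v_0,v_4] + [v_0,v_1].
As a 21×14 matrix over Z this has rank 13, with invariant factors (1,1,1,1,1,1,1,1,1,1,1,1,1).

Reading off H_k = ker ∂_k / im ∂_{k+1}:

  H_0: rank C_0 − rank ∂_1 = 7 − 6 = 1, and the invariant factors of ∂_1 are all 1, so H_0 = Z.
  H_1: rank ker ∂_1 − rank ∂_2 = (21 − 6) − 13 = 2, and the invariant factors of ∂_2 are all 1, so H_1 = Z^2.
  H_2: rank ker ∂_2 − rank ∂_3 = (14 − 13) − 0 = 1, and there is no ∂_3, so H_2 = Z.

As a check, the Euler characteristic is 7 − 21 + 14 = 0, which agrees with 1 − 2 + 1 = 0.

H_0 ≅ Z,  H_1 ≅ Z^2,  H_2 ≅ Z.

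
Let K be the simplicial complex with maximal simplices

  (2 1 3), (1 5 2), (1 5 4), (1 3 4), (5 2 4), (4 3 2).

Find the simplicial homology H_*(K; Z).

Take the total order 1 < 2 < 3 < 4 < 5 on the vertex set. Then K (dimension 2) consists of the simplices:

  0-simplices (5): [1], [2], [3], [4], [5]
  1-simplices (9): [1,2], [1,3], [1,4], [1,5], [2,3], [2,4], [2,5], [3,4], [4,5]
  2-simplices (6): [1,2,3], [1,2,5], [1,3,4], [1,4,5], [2,3,4], [2,4,5]

so the chain groups are C_0 ≅ Z^5, C_1 ≅ Z^9, C_2 ≅ Z^6.

The boundary map ∂_1: C_1 → C_0 maps an edge to its endpoints' difference, ∂[p,q] = q − p.
The 5×9 boundary matrix has rank 4 and Smith normal form diag(1,1,1,1).

∂_2: C_2 → C_1 acts by ∂[p,q,r] = [q,r] − [p,r] + [p,q]. For instance
  ∂[2,4,5] = [4,5] − [2,5] + [2,4],
  ∂[1,2,3] = [2,3] − [1,3] + [1,2].
The resulting 9×6 matrix has rank 5, and its Smith normal form has invariant factors (1,1,1,1,1).

Now H_k = ker ∂_k / im ∂_{k+1}, so:

  H_0: rank C_0 − rank ∂_1 = 5 − 4 = 1, and the invariant factors of ∂_1 are all 1, so H_0 = Z.
  H_1: rank ker ∂_1 − rank ∂_2 = (9 − 4) − 5 = 0, and the invariant factors of ∂_2 are all 1, so H_1 = 0.
  H_2: rank ker ∂_2 − rank ∂_3 = (6 − 5) − 0 = 1, and there is no ∂_3, so H_2 = Z.

H_0 = Z,  H_1 = 0,  H_2 = Z.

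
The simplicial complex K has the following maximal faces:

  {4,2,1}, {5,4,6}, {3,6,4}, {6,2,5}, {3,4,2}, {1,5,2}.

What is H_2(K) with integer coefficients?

Order the vertices as 1 < 2 < 3 < 4 < 5 < 6. Listing each simplex with vertices in this order, K has dimension 2 with simplices:

  0-simplices (6): [1], [2], [3], [4], [5], [6]
  1-simplices (12): [1,2], [1,4], [1,5], [2,3], [2,4], [2,5], [2,6], [3,4], [3,6], [4,5], [4,6], [5,6]
  2-simplices (6): [1,2,4], [1,2,5], [2,3,4], [2,5,6], [3,4,6], [4,5,6]

Hence C_0 ≅ Z^6, C_1 ≅ Z^12, C_2 ≅ Z^6.

Boundary ∂_1: C_1 → C_0 is given by ∂[p,q] = [q] − [p].
The 6×12 boundary matrix has rank 5 and Smith normal form diag(1,1,1,1,1).

The boundary map ∂_2: C_2 → C_1 sends each 2-simplex [p,q,r] to [q,r] − [p,r] + [p,q]. For instance
  ∂[2,5,6] = [5,6] − [2,6] + [2,5],
  ∂[1,2,4] = [2,4] − [1,4] + [1,2].
The 12×6 boundary matrix has rank 6 and Smith normal form diag(1,1,1,1,1,1).

Now H_k = ker ∂_k / im ∂_{k+1}, so:

  H_2: rank ker ∂_2 − rank ∂_3 = (6 − 6) − 0 = 0, and there is no ∂_3, so H_2 = 0.

(K is a triangulation of the cylinder S^1 x I.)

H_2 = 0.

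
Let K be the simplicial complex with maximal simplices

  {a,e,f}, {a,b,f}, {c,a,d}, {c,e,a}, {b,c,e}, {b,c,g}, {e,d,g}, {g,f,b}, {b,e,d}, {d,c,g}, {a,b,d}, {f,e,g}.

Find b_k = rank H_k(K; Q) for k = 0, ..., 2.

Order the vertices as a < b < c < d < e < f < g. Listing each simplex with vertices in this order, K has dimension 2 with simplices:

  0-simplices (7): a, b, c, d, e, f, g
  1-simplices (18): ab, ac, ad, ae, af, bc, bd, be, bf, bg, cd, ce, cg, de, dg, ef, eg, fg
  2-simplices (12): abd, abf, acd, ace, aef, bce, bcg, bde, bfg, cdg, deg, efg

Hence C_0 ≅ Z^7, C_1 ≅ Z^18, C_2 ≅ Z^12.

The boundary map ∂_1: C_1 → C_0 maps an edge to its endpoints' difference, ∂[p,q] = q − p.
As a 7×18 matrix over Z this has rank 6, with invariant factors (1,1,1,1,1,1).

Boundary ∂_2: C_2 → C_1 acts by ∂[p,q,r] = [q,r] − [p,r] + [p,q]. For instance
  ∂aef = ef − af + ae,
  ∂bde = de − be + bd.
The 18×12 boundary matrix has rank 12 and Smith normal form diag(1,1,1,1,1,1,1,1,1,1,1,2).

Now H_k = ker ∂_k / im ∂_{k+1}, so:

  H_0: rank C_0 − rank ∂_1 = 7 − 6 = 1, and the invariant factors of ∂_1 are all 1, so H_0 ≅ Z.
  H_1: rank ker ∂_1 − rank ∂_2 = (18 − 6) − 12 = 0, and ∂_2 has invariant factor 2 > 1, so H_1 ≅ Z/2.
  H_2: rank ker ∂_2 − rank ∂_3 = (12 − 12) − 0 = 0, and there is no ∂_3, so H_2 ≅ 0.

Hence the Betti numbers are b_0 = 1, b_1 = 0, b_2 = 0.

b_0 = 1, b_1 = 0, b_2 = 0.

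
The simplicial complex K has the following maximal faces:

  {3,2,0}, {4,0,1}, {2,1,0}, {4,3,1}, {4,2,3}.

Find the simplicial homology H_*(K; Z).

We work with the vertex ordering 0 < 1 < 2 < 3 < 4. The simplices of K, each written with vertices in increasing order, are:

  0-simplices (5): [0], [1], [2], [3], [4]
  1-simplices (10): [0,1], [0,2], [0,3], [0,4], [1,2], [1,3], [1,4], [2,3], [2,4], [3,4]
  2-simplices (5): [0,1,2], [0,1,4], [0,2,3], [1,3,4], [2,3,4]

giving chain groups C_0 ≅ Z^5, C_1 ≅ Z^10, C_2 ≅ Z^5.

∂_1: C_1 → C_0 sends each edge [p,q] (with p < q) to q − p.
The resulting 5×10 matrix has rank 4, and its Smith normal form has invariant factors (1,1,1,1).

The boundary map ∂_2: C_2 → C_1 maps a triangle to the signed sum of its edges. For instance
  ∂[0,1,4] = [1,4] − [0,4] + [0,1],
  ∂[2,3,4] = [3,4] − [2,4] + [2,3].
The 10×5 boundary matrix has rank 5 and Smith normal form diag(1,1,1,1,1).

Computing H_k = (kernel of ∂_k) / (image of ∂_{k+1}):

  H_0: rank C_0 − rank ∂_1 = 5 − 4 = 1, and the invariant factors of ∂_1 are all 1, so H_0 ≅ Z.
  H_1: rank ker ∂_1 − rank ∂_2 = (10 − 4) − 5 = 1, and the invariant factors of ∂_2 are all 1, so H_1 ≅ Z.
  H_2: rank ker ∂_2 − rank ∂_3 = (5 − 5) − 0 = 0, and there is no ∂_3, so H_2 ≅ 0.

(K is a triangulation of the Möbius band.)

H_0 ≅ Z,  H_1 ≅ Z,  H_2 = 0.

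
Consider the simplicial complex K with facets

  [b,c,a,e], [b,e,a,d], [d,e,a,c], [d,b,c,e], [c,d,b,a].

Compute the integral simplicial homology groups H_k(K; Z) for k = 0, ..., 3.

Take the total order a < b < c < d < e on the vertex set. Then K (dimension 3) consists of the simplices:

  0-simplices (5): a, b, c, d, e
  1-simplices (10): ab, ac, ad, ae, bc, bd, be, cd, ce, de
  2-simplices (10): abc, abd, abe, acd, ace, ade, bcd, bce, bde, cde
  3-simplices (5): abcd, abce, abde, acde, bcde

so the chain groups are C_0 ≅ Z^5, C_1 ≅ Z^10, C_2 ≅ Z^10, C_3 ≅ Z^5.

The boundary map ∂_1: C_1 → C_0 is given by ∂[p,q] = [q] − [p]. For instance
  ∂ab = b − a.
The resulting 5×10 matrix has rank 4, and its Smith normal form has invariant factors (1,1,1,1).

The boundary map ∂_2: C_2 → C_1 maps a triangle to the signed sum of its edges. For instance
  ∂abe = be − ae + ab,
  ∂acd = cd − ad + ac.
The 10×10 boundary matrix has rank 6 and Smith normal form diag(1,1,1,1,1,1).

Boundary ∂_3: C_3 → C_2 sends each 3-simplex σ to the alternating sum Σ_i (−1)^i (σ with its i-th vertex removed). For instance
  ∂abde = bde − ade + abe − abd,
  ∂bcde = cde − bde + bce − bcd.
The 10×5 boundary matrix has rank 4 and Smith normal form diag(1,1,1,1).

Computing H_k = (kernel of ∂_k) / (image of ∂_{k+1}):

  H_0: rank C_0 − rank ∂_1 = 5 − 4 = 1, and the invariant factors of ∂_1 are all 1, so H_0 = Z.
  H_1: rank ker ∂_1 − rank ∂_2 = (10 − 4) − 6 = 0, and the invariant factors of ∂_2 are all 1, so H_1 = 0.
  H_2: rank ker ∂_2 − rank ∂_3 = (10 − 6) − 4 = 0, and the invariant factors of ∂_3 are all 1, so H_2 = 0.
  H_3: rank ker ∂_3 − rank ∂_4 = (5 − 4) − 0 = 1, and there is no ∂_4, so H_3 = Z.

H_0 ≅ Z,  H_1 = 0,  H_2 = 0,  H_3 ≅ Z.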